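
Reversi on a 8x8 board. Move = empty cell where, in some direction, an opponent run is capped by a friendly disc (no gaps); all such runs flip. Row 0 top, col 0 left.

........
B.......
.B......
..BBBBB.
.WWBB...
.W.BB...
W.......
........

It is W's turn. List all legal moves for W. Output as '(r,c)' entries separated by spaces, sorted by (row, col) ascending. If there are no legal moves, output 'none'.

Answer: (2,2) (2,3) (2,4) (4,5) (6,4)

Derivation:
(0,0): no bracket -> illegal
(0,1): no bracket -> illegal
(1,1): no bracket -> illegal
(1,2): no bracket -> illegal
(2,0): no bracket -> illegal
(2,2): flips 1 -> legal
(2,3): flips 1 -> legal
(2,4): flips 1 -> legal
(2,5): no bracket -> illegal
(2,6): no bracket -> illegal
(2,7): no bracket -> illegal
(3,0): no bracket -> illegal
(3,1): no bracket -> illegal
(3,7): no bracket -> illegal
(4,5): flips 2 -> legal
(4,6): no bracket -> illegal
(4,7): no bracket -> illegal
(5,2): no bracket -> illegal
(5,5): no bracket -> illegal
(6,2): no bracket -> illegal
(6,3): no bracket -> illegal
(6,4): flips 1 -> legal
(6,5): no bracket -> illegal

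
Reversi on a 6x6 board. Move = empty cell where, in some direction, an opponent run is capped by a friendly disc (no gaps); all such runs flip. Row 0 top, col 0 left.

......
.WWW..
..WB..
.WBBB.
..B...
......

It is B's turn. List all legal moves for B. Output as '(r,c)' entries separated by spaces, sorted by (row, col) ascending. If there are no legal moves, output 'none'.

Answer: (0,0) (0,1) (0,2) (0,3) (2,0) (2,1) (3,0)

Derivation:
(0,0): flips 2 -> legal
(0,1): flips 1 -> legal
(0,2): flips 2 -> legal
(0,3): flips 1 -> legal
(0,4): no bracket -> illegal
(1,0): no bracket -> illegal
(1,4): no bracket -> illegal
(2,0): flips 1 -> legal
(2,1): flips 1 -> legal
(2,4): no bracket -> illegal
(3,0): flips 1 -> legal
(4,0): no bracket -> illegal
(4,1): no bracket -> illegal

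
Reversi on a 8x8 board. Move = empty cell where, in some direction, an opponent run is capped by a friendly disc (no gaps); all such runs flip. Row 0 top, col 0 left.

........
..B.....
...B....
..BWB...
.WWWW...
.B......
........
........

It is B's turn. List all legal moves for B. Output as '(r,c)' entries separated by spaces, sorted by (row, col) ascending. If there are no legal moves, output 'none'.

Answer: (2,4) (3,1) (5,0) (5,2) (5,3) (5,4)

Derivation:
(2,2): no bracket -> illegal
(2,4): flips 2 -> legal
(3,0): no bracket -> illegal
(3,1): flips 1 -> legal
(3,5): no bracket -> illegal
(4,0): no bracket -> illegal
(4,5): no bracket -> illegal
(5,0): flips 1 -> legal
(5,2): flips 2 -> legal
(5,3): flips 2 -> legal
(5,4): flips 2 -> legal
(5,5): no bracket -> illegal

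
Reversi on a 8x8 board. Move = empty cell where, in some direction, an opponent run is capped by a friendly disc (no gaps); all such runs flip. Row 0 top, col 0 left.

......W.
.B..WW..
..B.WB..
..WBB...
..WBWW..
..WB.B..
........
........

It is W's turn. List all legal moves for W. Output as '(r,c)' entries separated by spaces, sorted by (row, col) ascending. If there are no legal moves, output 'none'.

Answer: (0,0) (1,2) (1,6) (2,3) (2,6) (3,5) (3,6) (5,4) (6,2) (6,4) (6,5) (6,6)

Derivation:
(0,0): flips 3 -> legal
(0,1): no bracket -> illegal
(0,2): no bracket -> illegal
(1,0): no bracket -> illegal
(1,2): flips 1 -> legal
(1,3): no bracket -> illegal
(1,6): flips 3 -> legal
(2,0): no bracket -> illegal
(2,1): no bracket -> illegal
(2,3): flips 1 -> legal
(2,6): flips 1 -> legal
(3,1): no bracket -> illegal
(3,5): flips 3 -> legal
(3,6): flips 1 -> legal
(4,6): no bracket -> illegal
(5,4): flips 2 -> legal
(5,6): no bracket -> illegal
(6,2): flips 1 -> legal
(6,3): no bracket -> illegal
(6,4): flips 1 -> legal
(6,5): flips 1 -> legal
(6,6): flips 1 -> legal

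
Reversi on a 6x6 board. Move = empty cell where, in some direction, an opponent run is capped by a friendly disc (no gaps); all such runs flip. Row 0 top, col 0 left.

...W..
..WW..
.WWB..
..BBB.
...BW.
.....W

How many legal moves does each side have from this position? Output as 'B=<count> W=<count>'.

Answer: B=7 W=5

Derivation:
-- B to move --
(0,1): flips 1 -> legal
(0,2): flips 2 -> legal
(0,4): no bracket -> illegal
(1,0): flips 1 -> legal
(1,1): flips 1 -> legal
(1,4): no bracket -> illegal
(2,0): flips 2 -> legal
(2,4): no bracket -> illegal
(3,0): no bracket -> illegal
(3,1): no bracket -> illegal
(3,5): no bracket -> illegal
(4,5): flips 1 -> legal
(5,3): no bracket -> illegal
(5,4): flips 1 -> legal
B mobility = 7
-- W to move --
(1,4): no bracket -> illegal
(2,4): flips 2 -> legal
(2,5): no bracket -> illegal
(3,1): no bracket -> illegal
(3,5): no bracket -> illegal
(4,1): no bracket -> illegal
(4,2): flips 2 -> legal
(4,5): flips 2 -> legal
(5,2): no bracket -> illegal
(5,3): flips 3 -> legal
(5,4): flips 2 -> legal
W mobility = 5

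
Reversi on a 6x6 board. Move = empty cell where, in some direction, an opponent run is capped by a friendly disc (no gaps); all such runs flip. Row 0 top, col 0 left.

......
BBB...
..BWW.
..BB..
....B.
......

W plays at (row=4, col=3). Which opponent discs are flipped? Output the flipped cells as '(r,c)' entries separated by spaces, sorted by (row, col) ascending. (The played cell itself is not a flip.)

Dir NW: opp run (3,2), next='.' -> no flip
Dir N: opp run (3,3) capped by W -> flip
Dir NE: first cell '.' (not opp) -> no flip
Dir W: first cell '.' (not opp) -> no flip
Dir E: opp run (4,4), next='.' -> no flip
Dir SW: first cell '.' (not opp) -> no flip
Dir S: first cell '.' (not opp) -> no flip
Dir SE: first cell '.' (not opp) -> no flip

Answer: (3,3)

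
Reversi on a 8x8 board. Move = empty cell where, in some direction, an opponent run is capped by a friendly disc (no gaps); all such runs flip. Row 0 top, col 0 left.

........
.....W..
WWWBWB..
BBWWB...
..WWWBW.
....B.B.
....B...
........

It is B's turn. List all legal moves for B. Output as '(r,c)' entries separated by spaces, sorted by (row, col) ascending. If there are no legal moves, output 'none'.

(0,4): no bracket -> illegal
(0,5): flips 1 -> legal
(0,6): no bracket -> illegal
(1,0): flips 4 -> legal
(1,1): flips 1 -> legal
(1,2): flips 1 -> legal
(1,3): flips 1 -> legal
(1,4): flips 1 -> legal
(1,6): no bracket -> illegal
(2,6): no bracket -> illegal
(3,5): no bracket -> illegal
(3,6): flips 1 -> legal
(3,7): no bracket -> illegal
(4,1): flips 4 -> legal
(4,7): flips 1 -> legal
(5,1): no bracket -> illegal
(5,2): flips 1 -> legal
(5,3): flips 3 -> legal
(5,5): no bracket -> illegal
(5,7): no bracket -> illegal

Answer: (0,5) (1,0) (1,1) (1,2) (1,3) (1,4) (3,6) (4,1) (4,7) (5,2) (5,3)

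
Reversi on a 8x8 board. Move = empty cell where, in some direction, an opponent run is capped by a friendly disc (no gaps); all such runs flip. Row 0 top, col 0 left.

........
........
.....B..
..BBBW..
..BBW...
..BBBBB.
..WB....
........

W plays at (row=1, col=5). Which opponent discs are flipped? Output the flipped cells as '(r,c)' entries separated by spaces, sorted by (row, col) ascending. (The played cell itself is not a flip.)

Dir NW: first cell '.' (not opp) -> no flip
Dir N: first cell '.' (not opp) -> no flip
Dir NE: first cell '.' (not opp) -> no flip
Dir W: first cell '.' (not opp) -> no flip
Dir E: first cell '.' (not opp) -> no flip
Dir SW: first cell '.' (not opp) -> no flip
Dir S: opp run (2,5) capped by W -> flip
Dir SE: first cell '.' (not opp) -> no flip

Answer: (2,5)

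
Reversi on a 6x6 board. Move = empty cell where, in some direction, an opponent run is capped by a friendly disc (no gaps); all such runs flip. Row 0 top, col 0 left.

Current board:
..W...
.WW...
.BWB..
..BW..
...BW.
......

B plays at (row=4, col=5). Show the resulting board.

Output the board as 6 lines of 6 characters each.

Place B at (4,5); scan 8 dirs for brackets.
Dir NW: first cell '.' (not opp) -> no flip
Dir N: first cell '.' (not opp) -> no flip
Dir NE: edge -> no flip
Dir W: opp run (4,4) capped by B -> flip
Dir E: edge -> no flip
Dir SW: first cell '.' (not opp) -> no flip
Dir S: first cell '.' (not opp) -> no flip
Dir SE: edge -> no flip
All flips: (4,4)

Answer: ..W...
.WW...
.BWB..
..BW..
...BBB
......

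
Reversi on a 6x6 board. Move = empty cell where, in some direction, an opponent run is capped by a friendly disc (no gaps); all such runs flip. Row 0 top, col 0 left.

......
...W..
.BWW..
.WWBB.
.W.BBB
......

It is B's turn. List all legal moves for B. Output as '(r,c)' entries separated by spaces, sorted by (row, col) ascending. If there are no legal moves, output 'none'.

Answer: (0,3) (1,1) (1,2) (2,4) (3,0) (5,1)

Derivation:
(0,2): no bracket -> illegal
(0,3): flips 2 -> legal
(0,4): no bracket -> illegal
(1,1): flips 1 -> legal
(1,2): flips 1 -> legal
(1,4): no bracket -> illegal
(2,0): no bracket -> illegal
(2,4): flips 2 -> legal
(3,0): flips 2 -> legal
(4,0): no bracket -> illegal
(4,2): no bracket -> illegal
(5,0): no bracket -> illegal
(5,1): flips 2 -> legal
(5,2): no bracket -> illegal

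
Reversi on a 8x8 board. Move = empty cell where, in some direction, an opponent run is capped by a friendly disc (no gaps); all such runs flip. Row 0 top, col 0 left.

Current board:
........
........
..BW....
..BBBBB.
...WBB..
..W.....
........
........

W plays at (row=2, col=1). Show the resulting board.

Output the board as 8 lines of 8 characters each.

Place W at (2,1); scan 8 dirs for brackets.
Dir NW: first cell '.' (not opp) -> no flip
Dir N: first cell '.' (not opp) -> no flip
Dir NE: first cell '.' (not opp) -> no flip
Dir W: first cell '.' (not opp) -> no flip
Dir E: opp run (2,2) capped by W -> flip
Dir SW: first cell '.' (not opp) -> no flip
Dir S: first cell '.' (not opp) -> no flip
Dir SE: opp run (3,2) capped by W -> flip
All flips: (2,2) (3,2)

Answer: ........
........
.WWW....
..WBBBB.
...WBB..
..W.....
........
........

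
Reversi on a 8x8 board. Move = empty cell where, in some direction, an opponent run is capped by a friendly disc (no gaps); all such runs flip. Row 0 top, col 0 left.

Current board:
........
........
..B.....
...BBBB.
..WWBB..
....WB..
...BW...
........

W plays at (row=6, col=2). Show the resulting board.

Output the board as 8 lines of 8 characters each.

Place W at (6,2); scan 8 dirs for brackets.
Dir NW: first cell '.' (not opp) -> no flip
Dir N: first cell '.' (not opp) -> no flip
Dir NE: first cell '.' (not opp) -> no flip
Dir W: first cell '.' (not opp) -> no flip
Dir E: opp run (6,3) capped by W -> flip
Dir SW: first cell '.' (not opp) -> no flip
Dir S: first cell '.' (not opp) -> no flip
Dir SE: first cell '.' (not opp) -> no flip
All flips: (6,3)

Answer: ........
........
..B.....
...BBBB.
..WWBB..
....WB..
..WWW...
........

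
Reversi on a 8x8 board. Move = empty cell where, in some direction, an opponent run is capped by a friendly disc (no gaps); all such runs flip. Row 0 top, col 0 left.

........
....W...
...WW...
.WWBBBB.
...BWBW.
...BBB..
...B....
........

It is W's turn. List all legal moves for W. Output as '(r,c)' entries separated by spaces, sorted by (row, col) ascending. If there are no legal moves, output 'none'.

Answer: (2,2) (2,6) (3,7) (4,2) (5,6) (6,2) (6,4) (6,5) (6,6) (7,3)

Derivation:
(2,2): flips 1 -> legal
(2,5): no bracket -> illegal
(2,6): flips 2 -> legal
(2,7): no bracket -> illegal
(3,7): flips 4 -> legal
(4,2): flips 2 -> legal
(4,7): no bracket -> illegal
(5,2): no bracket -> illegal
(5,6): flips 2 -> legal
(6,2): flips 1 -> legal
(6,4): flips 2 -> legal
(6,5): flips 2 -> legal
(6,6): flips 1 -> legal
(7,2): no bracket -> illegal
(7,3): flips 4 -> legal
(7,4): no bracket -> illegal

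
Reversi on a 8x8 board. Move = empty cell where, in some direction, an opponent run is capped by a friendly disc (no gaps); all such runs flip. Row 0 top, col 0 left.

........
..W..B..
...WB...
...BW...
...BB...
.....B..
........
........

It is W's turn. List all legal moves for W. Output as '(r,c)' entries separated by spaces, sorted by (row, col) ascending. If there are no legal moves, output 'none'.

(0,4): no bracket -> illegal
(0,5): no bracket -> illegal
(0,6): no bracket -> illegal
(1,3): no bracket -> illegal
(1,4): flips 1 -> legal
(1,6): no bracket -> illegal
(2,2): no bracket -> illegal
(2,5): flips 1 -> legal
(2,6): no bracket -> illegal
(3,2): flips 1 -> legal
(3,5): no bracket -> illegal
(4,2): no bracket -> illegal
(4,5): no bracket -> illegal
(4,6): no bracket -> illegal
(5,2): flips 1 -> legal
(5,3): flips 2 -> legal
(5,4): flips 1 -> legal
(5,6): no bracket -> illegal
(6,4): no bracket -> illegal
(6,5): no bracket -> illegal
(6,6): no bracket -> illegal

Answer: (1,4) (2,5) (3,2) (5,2) (5,3) (5,4)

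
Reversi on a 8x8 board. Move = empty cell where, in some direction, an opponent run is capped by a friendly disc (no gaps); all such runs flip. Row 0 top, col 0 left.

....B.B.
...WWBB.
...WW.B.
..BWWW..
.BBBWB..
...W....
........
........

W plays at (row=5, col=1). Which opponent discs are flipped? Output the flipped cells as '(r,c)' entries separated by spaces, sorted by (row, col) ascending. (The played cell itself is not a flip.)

Dir NW: first cell '.' (not opp) -> no flip
Dir N: opp run (4,1), next='.' -> no flip
Dir NE: opp run (4,2) capped by W -> flip
Dir W: first cell '.' (not opp) -> no flip
Dir E: first cell '.' (not opp) -> no flip
Dir SW: first cell '.' (not opp) -> no flip
Dir S: first cell '.' (not opp) -> no flip
Dir SE: first cell '.' (not opp) -> no flip

Answer: (4,2)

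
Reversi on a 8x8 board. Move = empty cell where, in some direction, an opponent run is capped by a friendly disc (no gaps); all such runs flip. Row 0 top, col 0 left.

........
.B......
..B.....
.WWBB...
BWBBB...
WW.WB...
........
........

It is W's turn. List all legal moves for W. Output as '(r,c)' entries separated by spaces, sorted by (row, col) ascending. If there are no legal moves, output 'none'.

(0,0): no bracket -> illegal
(0,1): no bracket -> illegal
(0,2): no bracket -> illegal
(1,0): no bracket -> illegal
(1,2): flips 1 -> legal
(1,3): flips 1 -> legal
(2,0): no bracket -> illegal
(2,1): no bracket -> illegal
(2,3): flips 2 -> legal
(2,4): flips 2 -> legal
(2,5): no bracket -> illegal
(3,0): flips 1 -> legal
(3,5): flips 3 -> legal
(4,5): flips 3 -> legal
(5,2): flips 1 -> legal
(5,5): flips 1 -> legal
(6,3): no bracket -> illegal
(6,4): no bracket -> illegal
(6,5): flips 2 -> legal

Answer: (1,2) (1,3) (2,3) (2,4) (3,0) (3,5) (4,5) (5,2) (5,5) (6,5)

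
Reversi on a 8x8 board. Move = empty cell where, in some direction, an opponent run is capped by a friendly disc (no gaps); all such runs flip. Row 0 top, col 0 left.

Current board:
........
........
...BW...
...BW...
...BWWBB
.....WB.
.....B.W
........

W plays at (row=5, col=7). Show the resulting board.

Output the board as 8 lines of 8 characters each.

Place W at (5,7); scan 8 dirs for brackets.
Dir NW: opp run (4,6), next='.' -> no flip
Dir N: opp run (4,7), next='.' -> no flip
Dir NE: edge -> no flip
Dir W: opp run (5,6) capped by W -> flip
Dir E: edge -> no flip
Dir SW: first cell '.' (not opp) -> no flip
Dir S: first cell 'W' (not opp) -> no flip
Dir SE: edge -> no flip
All flips: (5,6)

Answer: ........
........
...BW...
...BW...
...BWWBB
.....WWW
.....B.W
........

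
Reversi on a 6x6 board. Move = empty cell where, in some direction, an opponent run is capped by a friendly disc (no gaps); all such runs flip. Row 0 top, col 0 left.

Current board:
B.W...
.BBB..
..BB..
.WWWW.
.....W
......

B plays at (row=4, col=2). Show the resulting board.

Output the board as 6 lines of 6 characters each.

Place B at (4,2); scan 8 dirs for brackets.
Dir NW: opp run (3,1), next='.' -> no flip
Dir N: opp run (3,2) capped by B -> flip
Dir NE: opp run (3,3), next='.' -> no flip
Dir W: first cell '.' (not opp) -> no flip
Dir E: first cell '.' (not opp) -> no flip
Dir SW: first cell '.' (not opp) -> no flip
Dir S: first cell '.' (not opp) -> no flip
Dir SE: first cell '.' (not opp) -> no flip
All flips: (3,2)

Answer: B.W...
.BBB..
..BB..
.WBWW.
..B..W
......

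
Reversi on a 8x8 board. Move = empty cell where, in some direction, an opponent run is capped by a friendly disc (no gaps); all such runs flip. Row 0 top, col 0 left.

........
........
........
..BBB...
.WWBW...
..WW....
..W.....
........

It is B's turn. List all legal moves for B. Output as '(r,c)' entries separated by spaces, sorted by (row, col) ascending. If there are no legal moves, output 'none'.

Answer: (4,0) (4,5) (5,0) (5,1) (5,4) (5,5) (6,1) (6,3) (7,2)

Derivation:
(3,0): no bracket -> illegal
(3,1): no bracket -> illegal
(3,5): no bracket -> illegal
(4,0): flips 2 -> legal
(4,5): flips 1 -> legal
(5,0): flips 1 -> legal
(5,1): flips 1 -> legal
(5,4): flips 1 -> legal
(5,5): flips 1 -> legal
(6,1): flips 1 -> legal
(6,3): flips 1 -> legal
(6,4): no bracket -> illegal
(7,1): no bracket -> illegal
(7,2): flips 3 -> legal
(7,3): no bracket -> illegal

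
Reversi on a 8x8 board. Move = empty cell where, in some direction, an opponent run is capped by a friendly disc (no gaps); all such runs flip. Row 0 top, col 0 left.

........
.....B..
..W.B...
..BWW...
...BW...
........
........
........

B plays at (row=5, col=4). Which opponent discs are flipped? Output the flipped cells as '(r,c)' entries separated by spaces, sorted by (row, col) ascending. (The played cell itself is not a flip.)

Dir NW: first cell 'B' (not opp) -> no flip
Dir N: opp run (4,4) (3,4) capped by B -> flip
Dir NE: first cell '.' (not opp) -> no flip
Dir W: first cell '.' (not opp) -> no flip
Dir E: first cell '.' (not opp) -> no flip
Dir SW: first cell '.' (not opp) -> no flip
Dir S: first cell '.' (not opp) -> no flip
Dir SE: first cell '.' (not opp) -> no flip

Answer: (3,4) (4,4)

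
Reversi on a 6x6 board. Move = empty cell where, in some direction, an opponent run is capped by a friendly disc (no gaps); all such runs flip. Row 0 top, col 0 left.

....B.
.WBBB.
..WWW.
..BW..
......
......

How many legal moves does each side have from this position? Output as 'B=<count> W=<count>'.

Answer: B=5 W=8

Derivation:
-- B to move --
(0,0): no bracket -> illegal
(0,1): no bracket -> illegal
(0,2): no bracket -> illegal
(1,0): flips 1 -> legal
(1,5): no bracket -> illegal
(2,0): no bracket -> illegal
(2,1): no bracket -> illegal
(2,5): no bracket -> illegal
(3,1): flips 1 -> legal
(3,4): flips 3 -> legal
(3,5): flips 1 -> legal
(4,2): no bracket -> illegal
(4,3): flips 2 -> legal
(4,4): no bracket -> illegal
B mobility = 5
-- W to move --
(0,1): flips 1 -> legal
(0,2): flips 2 -> legal
(0,3): flips 1 -> legal
(0,5): flips 1 -> legal
(1,5): flips 3 -> legal
(2,1): no bracket -> illegal
(2,5): no bracket -> illegal
(3,1): flips 1 -> legal
(4,1): flips 1 -> legal
(4,2): flips 1 -> legal
(4,3): no bracket -> illegal
W mobility = 8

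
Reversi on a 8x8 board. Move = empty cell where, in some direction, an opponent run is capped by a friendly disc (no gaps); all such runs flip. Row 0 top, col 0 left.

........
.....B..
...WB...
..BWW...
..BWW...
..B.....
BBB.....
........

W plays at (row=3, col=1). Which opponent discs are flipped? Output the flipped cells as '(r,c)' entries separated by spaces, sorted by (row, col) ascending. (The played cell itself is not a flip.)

Answer: (3,2)

Derivation:
Dir NW: first cell '.' (not opp) -> no flip
Dir N: first cell '.' (not opp) -> no flip
Dir NE: first cell '.' (not opp) -> no flip
Dir W: first cell '.' (not opp) -> no flip
Dir E: opp run (3,2) capped by W -> flip
Dir SW: first cell '.' (not opp) -> no flip
Dir S: first cell '.' (not opp) -> no flip
Dir SE: opp run (4,2), next='.' -> no flip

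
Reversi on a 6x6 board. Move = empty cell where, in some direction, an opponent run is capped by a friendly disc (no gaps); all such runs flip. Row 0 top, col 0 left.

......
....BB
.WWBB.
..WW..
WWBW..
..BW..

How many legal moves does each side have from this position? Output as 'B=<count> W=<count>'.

-- B to move --
(1,0): no bracket -> illegal
(1,1): no bracket -> illegal
(1,2): flips 2 -> legal
(1,3): no bracket -> illegal
(2,0): flips 2 -> legal
(3,0): flips 1 -> legal
(3,1): no bracket -> illegal
(3,4): flips 1 -> legal
(4,4): flips 1 -> legal
(5,0): flips 2 -> legal
(5,1): no bracket -> illegal
(5,4): flips 1 -> legal
B mobility = 7
-- W to move --
(0,3): no bracket -> illegal
(0,4): no bracket -> illegal
(0,5): flips 2 -> legal
(1,2): no bracket -> illegal
(1,3): flips 1 -> legal
(2,5): flips 2 -> legal
(3,1): flips 1 -> legal
(3,4): no bracket -> illegal
(3,5): no bracket -> illegal
(5,1): flips 2 -> legal
W mobility = 5

Answer: B=7 W=5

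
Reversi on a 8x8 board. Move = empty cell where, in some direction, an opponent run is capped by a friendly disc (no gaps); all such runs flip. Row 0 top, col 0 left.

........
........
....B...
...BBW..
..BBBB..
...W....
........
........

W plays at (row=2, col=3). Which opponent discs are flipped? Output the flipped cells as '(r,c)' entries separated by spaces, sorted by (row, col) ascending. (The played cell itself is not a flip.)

Dir NW: first cell '.' (not opp) -> no flip
Dir N: first cell '.' (not opp) -> no flip
Dir NE: first cell '.' (not opp) -> no flip
Dir W: first cell '.' (not opp) -> no flip
Dir E: opp run (2,4), next='.' -> no flip
Dir SW: first cell '.' (not opp) -> no flip
Dir S: opp run (3,3) (4,3) capped by W -> flip
Dir SE: opp run (3,4) (4,5), next='.' -> no flip

Answer: (3,3) (4,3)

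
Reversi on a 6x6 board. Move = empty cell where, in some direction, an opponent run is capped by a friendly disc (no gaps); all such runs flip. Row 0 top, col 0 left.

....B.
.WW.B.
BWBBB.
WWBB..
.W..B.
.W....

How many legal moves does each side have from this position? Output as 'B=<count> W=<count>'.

Answer: B=7 W=8

Derivation:
-- B to move --
(0,0): flips 1 -> legal
(0,1): flips 1 -> legal
(0,2): flips 2 -> legal
(0,3): no bracket -> illegal
(1,0): flips 1 -> legal
(1,3): no bracket -> illegal
(4,0): flips 2 -> legal
(4,2): flips 1 -> legal
(5,0): flips 1 -> legal
(5,2): no bracket -> illegal
B mobility = 7
-- W to move --
(0,3): no bracket -> illegal
(0,5): flips 3 -> legal
(1,0): flips 1 -> legal
(1,3): flips 1 -> legal
(1,5): no bracket -> illegal
(2,5): flips 3 -> legal
(3,4): flips 3 -> legal
(3,5): no bracket -> illegal
(4,2): flips 2 -> legal
(4,3): flips 1 -> legal
(4,5): no bracket -> illegal
(5,3): no bracket -> illegal
(5,4): no bracket -> illegal
(5,5): flips 3 -> legal
W mobility = 8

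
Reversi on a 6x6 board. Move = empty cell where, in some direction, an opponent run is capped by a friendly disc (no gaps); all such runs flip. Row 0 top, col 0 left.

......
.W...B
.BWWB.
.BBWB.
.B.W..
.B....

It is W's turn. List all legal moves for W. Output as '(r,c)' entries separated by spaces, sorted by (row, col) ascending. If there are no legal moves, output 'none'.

(0,4): no bracket -> illegal
(0,5): no bracket -> illegal
(1,0): flips 2 -> legal
(1,2): no bracket -> illegal
(1,3): no bracket -> illegal
(1,4): no bracket -> illegal
(2,0): flips 1 -> legal
(2,5): flips 2 -> legal
(3,0): flips 2 -> legal
(3,5): flips 1 -> legal
(4,0): flips 1 -> legal
(4,2): flips 1 -> legal
(4,4): no bracket -> illegal
(4,5): flips 1 -> legal
(5,0): flips 2 -> legal
(5,2): no bracket -> illegal

Answer: (1,0) (2,0) (2,5) (3,0) (3,5) (4,0) (4,2) (4,5) (5,0)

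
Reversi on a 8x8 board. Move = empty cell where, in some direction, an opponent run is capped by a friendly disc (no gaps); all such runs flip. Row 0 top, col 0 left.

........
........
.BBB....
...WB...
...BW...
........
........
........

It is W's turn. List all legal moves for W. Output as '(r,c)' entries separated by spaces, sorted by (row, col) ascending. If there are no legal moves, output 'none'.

Answer: (1,1) (1,3) (2,4) (3,5) (4,2) (5,3)

Derivation:
(1,0): no bracket -> illegal
(1,1): flips 1 -> legal
(1,2): no bracket -> illegal
(1,3): flips 1 -> legal
(1,4): no bracket -> illegal
(2,0): no bracket -> illegal
(2,4): flips 1 -> legal
(2,5): no bracket -> illegal
(3,0): no bracket -> illegal
(3,1): no bracket -> illegal
(3,2): no bracket -> illegal
(3,5): flips 1 -> legal
(4,2): flips 1 -> legal
(4,5): no bracket -> illegal
(5,2): no bracket -> illegal
(5,3): flips 1 -> legal
(5,4): no bracket -> illegal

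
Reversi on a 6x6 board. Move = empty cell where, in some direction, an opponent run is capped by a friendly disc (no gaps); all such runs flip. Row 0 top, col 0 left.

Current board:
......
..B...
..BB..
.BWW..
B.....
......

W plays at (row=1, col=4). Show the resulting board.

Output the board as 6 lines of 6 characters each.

Place W at (1,4); scan 8 dirs for brackets.
Dir NW: first cell '.' (not opp) -> no flip
Dir N: first cell '.' (not opp) -> no flip
Dir NE: first cell '.' (not opp) -> no flip
Dir W: first cell '.' (not opp) -> no flip
Dir E: first cell '.' (not opp) -> no flip
Dir SW: opp run (2,3) capped by W -> flip
Dir S: first cell '.' (not opp) -> no flip
Dir SE: first cell '.' (not opp) -> no flip
All flips: (2,3)

Answer: ......
..B.W.
..BW..
.BWW..
B.....
......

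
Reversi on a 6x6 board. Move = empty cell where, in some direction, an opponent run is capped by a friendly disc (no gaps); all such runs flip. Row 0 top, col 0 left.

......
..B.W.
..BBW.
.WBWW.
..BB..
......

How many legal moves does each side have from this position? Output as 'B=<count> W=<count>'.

Answer: B=9 W=8

Derivation:
-- B to move --
(0,3): no bracket -> illegal
(0,4): no bracket -> illegal
(0,5): flips 1 -> legal
(1,3): no bracket -> illegal
(1,5): flips 2 -> legal
(2,0): flips 1 -> legal
(2,1): no bracket -> illegal
(2,5): flips 2 -> legal
(3,0): flips 1 -> legal
(3,5): flips 2 -> legal
(4,0): flips 1 -> legal
(4,1): no bracket -> illegal
(4,4): flips 1 -> legal
(4,5): flips 1 -> legal
B mobility = 9
-- W to move --
(0,1): flips 2 -> legal
(0,2): no bracket -> illegal
(0,3): no bracket -> illegal
(1,1): flips 1 -> legal
(1,3): flips 2 -> legal
(2,1): flips 2 -> legal
(4,1): flips 2 -> legal
(4,4): no bracket -> illegal
(5,1): flips 1 -> legal
(5,2): flips 1 -> legal
(5,3): flips 2 -> legal
(5,4): no bracket -> illegal
W mobility = 8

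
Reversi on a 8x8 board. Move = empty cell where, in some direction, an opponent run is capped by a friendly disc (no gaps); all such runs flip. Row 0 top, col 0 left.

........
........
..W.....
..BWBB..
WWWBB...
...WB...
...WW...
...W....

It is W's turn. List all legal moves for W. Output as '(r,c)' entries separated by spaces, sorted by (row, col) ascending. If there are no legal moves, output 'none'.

(2,1): no bracket -> illegal
(2,3): flips 1 -> legal
(2,4): flips 3 -> legal
(2,5): no bracket -> illegal
(2,6): flips 2 -> legal
(3,1): flips 1 -> legal
(3,6): flips 2 -> legal
(4,5): flips 3 -> legal
(4,6): no bracket -> illegal
(5,2): no bracket -> illegal
(5,5): flips 2 -> legal
(6,5): no bracket -> illegal

Answer: (2,3) (2,4) (2,6) (3,1) (3,6) (4,5) (5,5)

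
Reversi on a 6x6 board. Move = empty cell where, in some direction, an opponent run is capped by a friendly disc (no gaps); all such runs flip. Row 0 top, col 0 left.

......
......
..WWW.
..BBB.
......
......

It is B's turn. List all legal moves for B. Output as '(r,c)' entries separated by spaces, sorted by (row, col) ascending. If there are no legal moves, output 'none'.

(1,1): flips 1 -> legal
(1,2): flips 2 -> legal
(1,3): flips 1 -> legal
(1,4): flips 2 -> legal
(1,5): flips 1 -> legal
(2,1): no bracket -> illegal
(2,5): no bracket -> illegal
(3,1): no bracket -> illegal
(3,5): no bracket -> illegal

Answer: (1,1) (1,2) (1,3) (1,4) (1,5)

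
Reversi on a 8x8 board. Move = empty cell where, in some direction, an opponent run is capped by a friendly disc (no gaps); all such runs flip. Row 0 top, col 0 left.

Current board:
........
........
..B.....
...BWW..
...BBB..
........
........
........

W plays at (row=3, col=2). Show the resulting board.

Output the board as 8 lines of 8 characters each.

Place W at (3,2); scan 8 dirs for brackets.
Dir NW: first cell '.' (not opp) -> no flip
Dir N: opp run (2,2), next='.' -> no flip
Dir NE: first cell '.' (not opp) -> no flip
Dir W: first cell '.' (not opp) -> no flip
Dir E: opp run (3,3) capped by W -> flip
Dir SW: first cell '.' (not opp) -> no flip
Dir S: first cell '.' (not opp) -> no flip
Dir SE: opp run (4,3), next='.' -> no flip
All flips: (3,3)

Answer: ........
........
..B.....
..WWWW..
...BBB..
........
........
........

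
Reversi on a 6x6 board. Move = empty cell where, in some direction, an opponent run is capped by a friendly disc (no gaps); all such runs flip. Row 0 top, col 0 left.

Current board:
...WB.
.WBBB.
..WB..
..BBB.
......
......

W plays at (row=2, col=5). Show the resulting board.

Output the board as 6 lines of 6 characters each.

Answer: ...WB.
.WBBW.
..WB.W
..BBB.
......
......

Derivation:
Place W at (2,5); scan 8 dirs for brackets.
Dir NW: opp run (1,4) capped by W -> flip
Dir N: first cell '.' (not opp) -> no flip
Dir NE: edge -> no flip
Dir W: first cell '.' (not opp) -> no flip
Dir E: edge -> no flip
Dir SW: opp run (3,4), next='.' -> no flip
Dir S: first cell '.' (not opp) -> no flip
Dir SE: edge -> no flip
All flips: (1,4)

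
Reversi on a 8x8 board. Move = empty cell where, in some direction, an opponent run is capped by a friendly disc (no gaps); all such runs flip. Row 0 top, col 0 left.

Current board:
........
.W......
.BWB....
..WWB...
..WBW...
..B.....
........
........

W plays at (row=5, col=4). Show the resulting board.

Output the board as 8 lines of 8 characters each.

Answer: ........
.W......
.BWB....
..WWB...
..WWW...
..B.W...
........
........

Derivation:
Place W at (5,4); scan 8 dirs for brackets.
Dir NW: opp run (4,3) capped by W -> flip
Dir N: first cell 'W' (not opp) -> no flip
Dir NE: first cell '.' (not opp) -> no flip
Dir W: first cell '.' (not opp) -> no flip
Dir E: first cell '.' (not opp) -> no flip
Dir SW: first cell '.' (not opp) -> no flip
Dir S: first cell '.' (not opp) -> no flip
Dir SE: first cell '.' (not opp) -> no flip
All flips: (4,3)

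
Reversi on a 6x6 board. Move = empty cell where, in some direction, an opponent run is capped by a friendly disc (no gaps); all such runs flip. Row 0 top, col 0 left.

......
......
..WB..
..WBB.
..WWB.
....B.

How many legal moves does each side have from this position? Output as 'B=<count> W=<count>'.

Answer: B=7 W=7

Derivation:
-- B to move --
(1,1): flips 1 -> legal
(1,2): no bracket -> illegal
(1,3): no bracket -> illegal
(2,1): flips 3 -> legal
(3,1): flips 1 -> legal
(4,1): flips 3 -> legal
(5,1): flips 1 -> legal
(5,2): flips 1 -> legal
(5,3): flips 1 -> legal
B mobility = 7
-- W to move --
(1,2): no bracket -> illegal
(1,3): flips 2 -> legal
(1,4): flips 1 -> legal
(2,4): flips 2 -> legal
(2,5): flips 1 -> legal
(3,5): flips 2 -> legal
(4,5): flips 1 -> legal
(5,3): no bracket -> illegal
(5,5): flips 2 -> legal
W mobility = 7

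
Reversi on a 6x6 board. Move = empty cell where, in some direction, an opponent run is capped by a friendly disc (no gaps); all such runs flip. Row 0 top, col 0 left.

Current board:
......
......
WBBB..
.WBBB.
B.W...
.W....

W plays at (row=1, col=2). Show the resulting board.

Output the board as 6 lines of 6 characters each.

Place W at (1,2); scan 8 dirs for brackets.
Dir NW: first cell '.' (not opp) -> no flip
Dir N: first cell '.' (not opp) -> no flip
Dir NE: first cell '.' (not opp) -> no flip
Dir W: first cell '.' (not opp) -> no flip
Dir E: first cell '.' (not opp) -> no flip
Dir SW: opp run (2,1), next='.' -> no flip
Dir S: opp run (2,2) (3,2) capped by W -> flip
Dir SE: opp run (2,3) (3,4), next='.' -> no flip
All flips: (2,2) (3,2)

Answer: ......
..W...
WBWB..
.WWBB.
B.W...
.W....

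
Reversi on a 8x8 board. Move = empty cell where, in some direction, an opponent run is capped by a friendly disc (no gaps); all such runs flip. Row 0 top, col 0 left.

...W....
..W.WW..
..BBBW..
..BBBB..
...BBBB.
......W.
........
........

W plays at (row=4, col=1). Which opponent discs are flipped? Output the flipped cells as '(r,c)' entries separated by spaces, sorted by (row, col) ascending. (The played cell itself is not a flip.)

Dir NW: first cell '.' (not opp) -> no flip
Dir N: first cell '.' (not opp) -> no flip
Dir NE: opp run (3,2) (2,3) capped by W -> flip
Dir W: first cell '.' (not opp) -> no flip
Dir E: first cell '.' (not opp) -> no flip
Dir SW: first cell '.' (not opp) -> no flip
Dir S: first cell '.' (not opp) -> no flip
Dir SE: first cell '.' (not opp) -> no flip

Answer: (2,3) (3,2)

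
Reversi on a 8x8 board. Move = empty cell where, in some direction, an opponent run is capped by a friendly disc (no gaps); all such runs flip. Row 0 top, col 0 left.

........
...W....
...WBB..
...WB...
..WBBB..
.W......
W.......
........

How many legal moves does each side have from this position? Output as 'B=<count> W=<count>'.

Answer: B=6 W=7

Derivation:
-- B to move --
(0,2): flips 1 -> legal
(0,3): flips 3 -> legal
(0,4): no bracket -> illegal
(1,2): flips 1 -> legal
(1,4): no bracket -> illegal
(2,2): flips 2 -> legal
(3,1): no bracket -> illegal
(3,2): flips 1 -> legal
(4,0): no bracket -> illegal
(4,1): flips 1 -> legal
(5,0): no bracket -> illegal
(5,2): no bracket -> illegal
(5,3): no bracket -> illegal
(6,1): no bracket -> illegal
(6,2): no bracket -> illegal
(7,0): no bracket -> illegal
(7,1): no bracket -> illegal
B mobility = 6
-- W to move --
(1,4): no bracket -> illegal
(1,5): flips 1 -> legal
(1,6): no bracket -> illegal
(2,6): flips 2 -> legal
(3,2): no bracket -> illegal
(3,5): flips 2 -> legal
(3,6): no bracket -> illegal
(4,6): flips 3 -> legal
(5,2): no bracket -> illegal
(5,3): flips 1 -> legal
(5,4): no bracket -> illegal
(5,5): flips 1 -> legal
(5,6): flips 2 -> legal
W mobility = 7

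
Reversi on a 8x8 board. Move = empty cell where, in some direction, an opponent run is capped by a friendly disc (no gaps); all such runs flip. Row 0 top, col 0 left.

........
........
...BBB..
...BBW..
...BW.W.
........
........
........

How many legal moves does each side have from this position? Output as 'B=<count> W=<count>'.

Answer: B=5 W=6

Derivation:
-- B to move --
(2,6): no bracket -> illegal
(3,6): flips 1 -> legal
(3,7): no bracket -> illegal
(4,5): flips 2 -> legal
(4,7): no bracket -> illegal
(5,3): no bracket -> illegal
(5,4): flips 1 -> legal
(5,5): flips 1 -> legal
(5,6): no bracket -> illegal
(5,7): flips 2 -> legal
B mobility = 5
-- W to move --
(1,2): no bracket -> illegal
(1,3): flips 1 -> legal
(1,4): flips 2 -> legal
(1,5): flips 1 -> legal
(1,6): no bracket -> illegal
(2,2): flips 1 -> legal
(2,6): no bracket -> illegal
(3,2): flips 2 -> legal
(3,6): no bracket -> illegal
(4,2): flips 1 -> legal
(4,5): no bracket -> illegal
(5,2): no bracket -> illegal
(5,3): no bracket -> illegal
(5,4): no bracket -> illegal
W mobility = 6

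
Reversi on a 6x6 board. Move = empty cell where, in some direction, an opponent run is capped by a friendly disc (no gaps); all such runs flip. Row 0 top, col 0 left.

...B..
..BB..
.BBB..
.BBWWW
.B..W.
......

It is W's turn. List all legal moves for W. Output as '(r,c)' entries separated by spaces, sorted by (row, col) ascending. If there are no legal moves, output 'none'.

Answer: (0,1) (1,1) (3,0)

Derivation:
(0,1): flips 2 -> legal
(0,2): no bracket -> illegal
(0,4): no bracket -> illegal
(1,0): no bracket -> illegal
(1,1): flips 1 -> legal
(1,4): no bracket -> illegal
(2,0): no bracket -> illegal
(2,4): no bracket -> illegal
(3,0): flips 2 -> legal
(4,0): no bracket -> illegal
(4,2): no bracket -> illegal
(4,3): no bracket -> illegal
(5,0): no bracket -> illegal
(5,1): no bracket -> illegal
(5,2): no bracket -> illegal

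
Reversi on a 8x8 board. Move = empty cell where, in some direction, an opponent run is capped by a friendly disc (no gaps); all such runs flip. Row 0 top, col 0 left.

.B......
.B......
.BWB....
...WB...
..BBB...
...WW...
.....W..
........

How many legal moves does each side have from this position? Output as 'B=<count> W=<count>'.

-- B to move --
(1,2): no bracket -> illegal
(1,3): no bracket -> illegal
(2,4): flips 1 -> legal
(3,1): no bracket -> illegal
(3,2): flips 1 -> legal
(4,5): no bracket -> illegal
(5,2): no bracket -> illegal
(5,5): no bracket -> illegal
(5,6): no bracket -> illegal
(6,2): flips 1 -> legal
(6,3): flips 1 -> legal
(6,4): flips 2 -> legal
(6,6): no bracket -> illegal
(7,4): no bracket -> illegal
(7,5): no bracket -> illegal
(7,6): flips 2 -> legal
B mobility = 6
-- W to move --
(0,0): flips 1 -> legal
(0,2): no bracket -> illegal
(1,0): no bracket -> illegal
(1,2): no bracket -> illegal
(1,3): flips 1 -> legal
(1,4): no bracket -> illegal
(2,0): flips 1 -> legal
(2,4): flips 3 -> legal
(2,5): no bracket -> illegal
(3,0): no bracket -> illegal
(3,1): flips 1 -> legal
(3,2): flips 1 -> legal
(3,5): flips 2 -> legal
(4,1): no bracket -> illegal
(4,5): no bracket -> illegal
(5,1): flips 1 -> legal
(5,2): no bracket -> illegal
(5,5): flips 1 -> legal
W mobility = 9

Answer: B=6 W=9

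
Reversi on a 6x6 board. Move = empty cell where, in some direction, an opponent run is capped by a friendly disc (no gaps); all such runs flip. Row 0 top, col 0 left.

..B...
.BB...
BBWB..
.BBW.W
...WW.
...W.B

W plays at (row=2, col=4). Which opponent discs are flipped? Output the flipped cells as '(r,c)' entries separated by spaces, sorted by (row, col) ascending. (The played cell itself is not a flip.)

Dir NW: first cell '.' (not opp) -> no flip
Dir N: first cell '.' (not opp) -> no flip
Dir NE: first cell '.' (not opp) -> no flip
Dir W: opp run (2,3) capped by W -> flip
Dir E: first cell '.' (not opp) -> no flip
Dir SW: first cell 'W' (not opp) -> no flip
Dir S: first cell '.' (not opp) -> no flip
Dir SE: first cell 'W' (not opp) -> no flip

Answer: (2,3)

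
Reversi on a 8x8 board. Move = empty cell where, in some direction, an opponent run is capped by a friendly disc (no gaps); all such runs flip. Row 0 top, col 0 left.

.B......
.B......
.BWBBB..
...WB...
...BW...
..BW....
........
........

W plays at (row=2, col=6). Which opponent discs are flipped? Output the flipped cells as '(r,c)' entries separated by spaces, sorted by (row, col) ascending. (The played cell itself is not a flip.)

Answer: (2,3) (2,4) (2,5)

Derivation:
Dir NW: first cell '.' (not opp) -> no flip
Dir N: first cell '.' (not opp) -> no flip
Dir NE: first cell '.' (not opp) -> no flip
Dir W: opp run (2,5) (2,4) (2,3) capped by W -> flip
Dir E: first cell '.' (not opp) -> no flip
Dir SW: first cell '.' (not opp) -> no flip
Dir S: first cell '.' (not opp) -> no flip
Dir SE: first cell '.' (not opp) -> no flip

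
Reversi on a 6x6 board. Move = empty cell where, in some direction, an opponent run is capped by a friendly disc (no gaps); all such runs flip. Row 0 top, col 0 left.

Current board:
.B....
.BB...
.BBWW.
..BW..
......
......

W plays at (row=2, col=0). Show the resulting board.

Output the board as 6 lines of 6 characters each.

Place W at (2,0); scan 8 dirs for brackets.
Dir NW: edge -> no flip
Dir N: first cell '.' (not opp) -> no flip
Dir NE: opp run (1,1), next='.' -> no flip
Dir W: edge -> no flip
Dir E: opp run (2,1) (2,2) capped by W -> flip
Dir SW: edge -> no flip
Dir S: first cell '.' (not opp) -> no flip
Dir SE: first cell '.' (not opp) -> no flip
All flips: (2,1) (2,2)

Answer: .B....
.BB...
WWWWW.
..BW..
......
......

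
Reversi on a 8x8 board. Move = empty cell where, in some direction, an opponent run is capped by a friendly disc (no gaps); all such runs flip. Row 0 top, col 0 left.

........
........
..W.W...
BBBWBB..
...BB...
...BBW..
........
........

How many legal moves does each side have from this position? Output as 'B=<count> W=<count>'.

Answer: B=7 W=7

Derivation:
-- B to move --
(1,1): flips 2 -> legal
(1,2): flips 1 -> legal
(1,3): flips 2 -> legal
(1,4): flips 1 -> legal
(1,5): no bracket -> illegal
(2,1): no bracket -> illegal
(2,3): flips 1 -> legal
(2,5): no bracket -> illegal
(4,2): no bracket -> illegal
(4,5): no bracket -> illegal
(4,6): no bracket -> illegal
(5,6): flips 1 -> legal
(6,4): no bracket -> illegal
(6,5): no bracket -> illegal
(6,6): flips 1 -> legal
B mobility = 7
-- W to move --
(2,0): no bracket -> illegal
(2,1): no bracket -> illegal
(2,3): no bracket -> illegal
(2,5): no bracket -> illegal
(2,6): no bracket -> illegal
(3,6): flips 2 -> legal
(4,0): flips 1 -> legal
(4,1): no bracket -> illegal
(4,2): flips 1 -> legal
(4,5): no bracket -> illegal
(4,6): flips 1 -> legal
(5,2): flips 2 -> legal
(6,2): no bracket -> illegal
(6,3): flips 2 -> legal
(6,4): flips 3 -> legal
(6,5): no bracket -> illegal
W mobility = 7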